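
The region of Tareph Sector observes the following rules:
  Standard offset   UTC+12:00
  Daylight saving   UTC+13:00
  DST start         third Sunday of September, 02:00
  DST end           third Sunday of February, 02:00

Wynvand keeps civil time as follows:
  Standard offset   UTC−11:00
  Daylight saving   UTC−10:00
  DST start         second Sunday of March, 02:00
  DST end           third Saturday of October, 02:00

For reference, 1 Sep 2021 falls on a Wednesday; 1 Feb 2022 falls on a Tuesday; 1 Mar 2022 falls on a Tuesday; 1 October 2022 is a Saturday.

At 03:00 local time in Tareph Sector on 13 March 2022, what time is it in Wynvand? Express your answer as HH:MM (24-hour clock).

04:00

1 September 2021 is a Wednesday, so the first Sunday is September 5 and the third is September 19.
1 February 2022 is a Tuesday, so the first Sunday is February 6 and the third is February 20.
13 March 2022 does not fall between 19 September 2021 and 20 February 2022, so daylight saving is not in effect and Tareph Sector is at UTC+12:00.
03:00 Tareph Sector − 12h = 15:00 UTC (rolling into the previous day, 12 March 2022).
1 March 2022 is a Tuesday, so the first Sunday is March 6 and the second is March 13.
1 October 2022 is a Saturday, so the first Saturday is October 1 and the third is October 15.
At the standard offset (UTC−11:00), 15:00 UTC − 11h = 04:00 Wynvand standard time.
The standard-time date in Wynvand, 12 March 2022, does not fall between 13 March and 15 October, so daylight saving is not in effect and Wynvand is at UTC−11:00.
15:00 UTC − 11h = 04:00 Wynvand.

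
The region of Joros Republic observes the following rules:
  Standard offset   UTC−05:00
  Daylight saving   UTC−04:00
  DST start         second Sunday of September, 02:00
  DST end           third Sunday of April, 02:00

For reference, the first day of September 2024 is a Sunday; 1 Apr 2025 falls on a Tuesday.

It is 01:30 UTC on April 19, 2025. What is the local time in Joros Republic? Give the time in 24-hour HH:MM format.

1 September 2024 is a Sunday, so the first Sunday is September 1 and the second is September 8.
1 April 2025 is a Tuesday, so the first Sunday is April 6 and the third is April 20.
At the standard offset (UTC−05:00), 01:30 UTC − 5h = 20:30 Joros Republic standard time (rolling into the previous day, 18 April 2025).
The standard-time date in Joros Republic, April 18, 2025, lies within the daylight-saving period (8 September 2024 – 20 April 2025), so Joros Republic is on daylight time, UTC−04:00.
01:30 UTC − 4h = 21:30 local (rolling into the previous day, 18 April 2025).

21:30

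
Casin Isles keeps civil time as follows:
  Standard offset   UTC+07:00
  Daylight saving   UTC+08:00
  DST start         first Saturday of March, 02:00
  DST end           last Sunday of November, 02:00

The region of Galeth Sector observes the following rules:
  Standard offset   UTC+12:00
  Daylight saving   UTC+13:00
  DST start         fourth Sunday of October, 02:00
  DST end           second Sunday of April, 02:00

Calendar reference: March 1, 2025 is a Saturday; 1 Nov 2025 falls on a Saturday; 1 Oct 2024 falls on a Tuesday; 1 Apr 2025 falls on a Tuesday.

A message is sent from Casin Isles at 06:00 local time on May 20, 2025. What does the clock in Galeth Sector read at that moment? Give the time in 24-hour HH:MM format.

10:00

1 March 2025 is a Saturday, so the first Saturday is March 1.
1 November 2025 is a Saturday, so Sundays fall on 2, 9, 16, 23, 30; the last is November 30.
Daylight saving runs 1 March – 30 November; May 20, 2025 is inside that window, so Casin Isles is at UTC+08:00.
06:00 Casin Isles − 8h = 22:00 UTC (rolling into the previous day, 19 May 2025).
1 October 2024 is a Tuesday, so the first Sunday is October 6 and the fourth is October 27.
1 April 2025 is a Tuesday, so the first Sunday is April 6 and the second is April 13.
At the standard offset (UTC+12:00), 22:00 UTC + 12h = 10:00 Galeth Sector standard time (rolling into the next day, 20 May 2025).
The standard-time date in Galeth Sector, May 20, 2025, is outside the daylight-saving period (27 October 2024 – 13 April 2025), so Galeth Sector is on standard time, UTC+12:00.
22:00 UTC + 12h = 10:00 Galeth Sector (rolling into the next day, 20 May 2025).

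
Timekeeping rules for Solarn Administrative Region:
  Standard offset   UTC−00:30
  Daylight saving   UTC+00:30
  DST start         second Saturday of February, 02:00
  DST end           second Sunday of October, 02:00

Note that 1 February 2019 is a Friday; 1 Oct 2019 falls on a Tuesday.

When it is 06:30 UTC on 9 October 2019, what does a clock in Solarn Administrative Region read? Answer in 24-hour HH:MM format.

07:00

1 February 2019 is a Friday, so the first Saturday is February 2 and the second is February 9.
1 October 2019 is a Tuesday, so the first Sunday is October 6 and the second is October 13.
At the standard offset (UTC−00:30), 06:30 UTC − 0h30m = 06:00 Solarn Administrative Region standard time.
Daylight saving runs 9 February – 13 October; the standard-time date in Solarn Administrative Region, 9 October 2019, is inside that window, so Solarn Administrative Region is at UTC+00:30.
06:30 UTC + 0h30m = 07:00 local.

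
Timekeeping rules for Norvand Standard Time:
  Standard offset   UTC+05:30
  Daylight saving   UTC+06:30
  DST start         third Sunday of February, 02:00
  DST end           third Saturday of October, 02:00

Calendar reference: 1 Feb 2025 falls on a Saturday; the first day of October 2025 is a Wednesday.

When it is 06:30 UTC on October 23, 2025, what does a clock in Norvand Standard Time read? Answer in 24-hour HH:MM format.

1 February 2025 is a Saturday, so the first Sunday is February 2 and the third is February 16.
1 October 2025 is a Wednesday, so the first Saturday is October 4 and the third is October 18.
At the standard offset (UTC+05:30), 06:30 UTC + 5h30m = 12:00 Norvand Standard Time standard time.
Daylight saving runs 16 February – 18 October; the standard-time date in Norvand Standard Time, October 23, 2025, is outside that window, so Norvand Standard Time is on standard time at UTC+05:30.
06:30 UTC + 5h30m = 12:00 local.

12:00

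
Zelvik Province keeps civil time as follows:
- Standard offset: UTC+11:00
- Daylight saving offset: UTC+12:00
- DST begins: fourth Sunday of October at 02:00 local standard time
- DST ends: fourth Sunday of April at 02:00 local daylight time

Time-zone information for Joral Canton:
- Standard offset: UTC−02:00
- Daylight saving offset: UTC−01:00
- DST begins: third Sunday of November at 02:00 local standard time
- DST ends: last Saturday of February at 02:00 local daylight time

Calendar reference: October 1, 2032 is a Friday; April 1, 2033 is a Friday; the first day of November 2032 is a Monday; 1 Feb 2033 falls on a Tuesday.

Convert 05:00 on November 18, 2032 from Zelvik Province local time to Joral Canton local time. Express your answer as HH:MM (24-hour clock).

1 October 2032 is a Friday, so the first Sunday is October 3 and the fourth is October 24.
1 April 2033 is a Friday, so the first Sunday is April 3 and the fourth is April 24.
Daylight saving runs 24 October 2032 – 24 April 2033; November 18, 2032 is inside that window, so Zelvik Province is at UTC+12:00.
05:00 Zelvik Province − 12h = 17:00 UTC (rolling into the previous day, 17 November 2032).
1 November 2032 is a Monday, so the first Sunday is November 7 and the third is November 21.
1 February 2033 is a Tuesday, so Saturdays fall on 5, 12, 19, 26; the last is February 26.
At the standard offset (UTC−02:00), 17:00 UTC − 2h = 15:00 Joral Canton standard time.
Daylight saving runs 21 November 2032 – 26 February 2033; the standard-time date in Joral Canton, November 17, 2032, is outside that window, so Joral Canton is on standard time at UTC−02:00.
17:00 UTC − 2h = 15:00 Joral Canton.

15:00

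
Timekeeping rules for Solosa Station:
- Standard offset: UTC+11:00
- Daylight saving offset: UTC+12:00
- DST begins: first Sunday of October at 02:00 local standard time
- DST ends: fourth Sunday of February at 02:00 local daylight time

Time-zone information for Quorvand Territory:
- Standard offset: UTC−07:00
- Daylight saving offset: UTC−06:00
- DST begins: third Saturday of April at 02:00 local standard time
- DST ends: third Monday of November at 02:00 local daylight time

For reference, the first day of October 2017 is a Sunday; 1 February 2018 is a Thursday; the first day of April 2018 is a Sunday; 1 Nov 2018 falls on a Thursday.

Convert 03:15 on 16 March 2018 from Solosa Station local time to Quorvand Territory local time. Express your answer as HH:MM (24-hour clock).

1 October 2017 is a Sunday, so the first Sunday is October 1.
1 February 2018 is a Thursday, so the first Sunday is February 4 and the fourth is February 25.
Daylight saving runs 1 October 2017 – 25 February 2018; 16 March 2018 is outside that window, so Solosa Station is on standard time at UTC+11:00.
03:15 Solosa Station − 11h = 16:15 UTC (rolling into the previous day, 15 March 2018).
1 April 2018 is a Sunday, so the first Saturday is April 7 and the third is April 21.
1 November 2018 is a Thursday, so the first Monday is November 5 and the third is November 19.
At the standard offset (UTC−07:00), 16:15 UTC − 7h = 09:15 Quorvand Territory standard time.
Daylight saving runs 21 April – 19 November; the standard-time date in Quorvand Territory, 15 March 2018, is outside that window, so Quorvand Territory is on standard time at UTC−07:00.
16:15 UTC − 7h = 09:15 Quorvand Territory.

09:15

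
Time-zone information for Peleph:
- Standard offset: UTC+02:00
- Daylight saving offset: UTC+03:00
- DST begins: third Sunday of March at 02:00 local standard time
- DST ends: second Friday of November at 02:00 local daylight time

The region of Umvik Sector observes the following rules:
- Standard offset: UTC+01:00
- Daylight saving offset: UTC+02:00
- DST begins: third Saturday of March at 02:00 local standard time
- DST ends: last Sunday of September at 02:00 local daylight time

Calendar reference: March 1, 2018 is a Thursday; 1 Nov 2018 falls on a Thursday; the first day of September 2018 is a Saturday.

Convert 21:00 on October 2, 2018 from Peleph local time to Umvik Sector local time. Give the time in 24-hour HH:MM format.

19:00

1 March 2018 is a Thursday, so the first Sunday is March 4 and the third is March 18.
1 November 2018 is a Thursday, so the first Friday is November 2 and the second is November 9.
October 2, 2018 falls between 18 March and 9 November, so daylight saving is in effect and Peleph is at UTC+03:00.
21:00 Peleph − 3h = 18:00 UTC.
1 March 2018 is a Thursday, so the first Saturday is March 3 and the third is March 17.
1 September 2018 is a Saturday, so Sundays fall on 2, 9, 16, 23, 30; the last is September 30.
At the standard offset (UTC+01:00), 18:00 UTC + 1h = 19:00 Umvik Sector standard time.
The standard-time date in Umvik Sector, October 2, 2018, does not fall between 17 March and 30 September, so daylight saving is not in effect and Umvik Sector is at UTC+01:00.
18:00 UTC + 1h = 19:00 Umvik Sector.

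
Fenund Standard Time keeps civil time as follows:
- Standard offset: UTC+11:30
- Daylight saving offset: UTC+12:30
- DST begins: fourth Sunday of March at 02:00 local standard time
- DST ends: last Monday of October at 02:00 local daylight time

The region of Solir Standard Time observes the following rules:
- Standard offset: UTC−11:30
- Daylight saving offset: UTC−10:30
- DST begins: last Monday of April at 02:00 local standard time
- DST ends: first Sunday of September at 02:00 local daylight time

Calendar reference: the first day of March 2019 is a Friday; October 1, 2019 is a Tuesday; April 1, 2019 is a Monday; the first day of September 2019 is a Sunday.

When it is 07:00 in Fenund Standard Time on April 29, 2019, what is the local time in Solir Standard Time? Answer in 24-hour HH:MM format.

07:00

1 March 2019 is a Friday, so the first Sunday is March 3 and the fourth is March 24.
1 October 2019 is a Tuesday, so Mondays fall on 7, 14, 21, 28; the last is October 28.
April 29, 2019 falls between 24 March and 28 October, so daylight saving is in effect and Fenund Standard Time is at UTC+12:30.
07:00 Fenund Standard Time − 12h30m = 18:30 UTC (rolling into the previous day, 28 April 2019).
1 April 2019 is a Monday, so Mondays fall on 1, 8, 15, 22, 29; the last is April 29.
1 September 2019 is a Sunday, so the first Sunday is September 1.
At the standard offset (UTC−11:30), 18:30 UTC − 11h30m = 07:00 Solir Standard Time standard time.
Daylight saving runs 29 April – 1 September; the standard-time date in Solir Standard Time, April 28, 2019, is outside that window, so Solir Standard Time is on standard time at UTC−11:30.
18:30 UTC − 11h30m = 07:00 Solir Standard Time.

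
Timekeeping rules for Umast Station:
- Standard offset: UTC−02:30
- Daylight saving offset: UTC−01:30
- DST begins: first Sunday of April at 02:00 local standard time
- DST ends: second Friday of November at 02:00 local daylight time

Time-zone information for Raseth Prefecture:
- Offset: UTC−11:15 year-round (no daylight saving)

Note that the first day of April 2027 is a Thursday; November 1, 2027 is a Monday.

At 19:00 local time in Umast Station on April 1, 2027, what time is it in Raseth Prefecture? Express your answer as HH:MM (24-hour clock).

10:15

1 April 2027 is a Thursday, so the first Sunday is April 4.
1 November 2027 is a Monday, so the first Friday is November 5 and the second is November 12.
April 1, 2027 does not fall between 4 April and 12 November, so daylight saving is not in effect and Umast Station is at UTC−02:30.
19:00 Umast Station + 2h30m = 21:30 UTC.
Raseth Prefecture has no daylight saving, so its offset is UTC−11:15 year-round.
21:30 UTC − 11h15m = 10:15 Raseth Prefecture.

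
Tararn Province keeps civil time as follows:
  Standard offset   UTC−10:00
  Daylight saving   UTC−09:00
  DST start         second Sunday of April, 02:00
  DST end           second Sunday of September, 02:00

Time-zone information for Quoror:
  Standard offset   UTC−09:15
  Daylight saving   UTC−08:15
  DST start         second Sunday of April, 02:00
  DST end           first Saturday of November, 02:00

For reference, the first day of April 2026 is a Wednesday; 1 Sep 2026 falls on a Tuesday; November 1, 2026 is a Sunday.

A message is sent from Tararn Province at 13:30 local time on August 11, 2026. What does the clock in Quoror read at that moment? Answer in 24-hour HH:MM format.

1 April 2026 is a Wednesday, so the first Sunday is April 5 and the second is April 12.
1 September 2026 is a Tuesday, so the first Sunday is September 6 and the second is September 13.
Daylight saving runs 12 April – 13 September; August 11, 2026 is inside that window, so Tararn Province is at UTC−09:00.
13:30 Tararn Province + 9h = 22:30 UTC.
1 April 2026 is a Wednesday, so the first Sunday is April 5 and the second is April 12.
1 November 2026 is a Sunday, so the first Saturday is November 7.
At the standard offset (UTC−09:15), 22:30 UTC − 9h15m = 13:15 Quoror standard time.
The standard-time date in Quoror, August 11, 2026, lies within the daylight-saving period (12 April – 7 November), so Quoror is on daylight time, UTC−08:15.
22:30 UTC − 8h15m = 14:15 Quoror.

14:15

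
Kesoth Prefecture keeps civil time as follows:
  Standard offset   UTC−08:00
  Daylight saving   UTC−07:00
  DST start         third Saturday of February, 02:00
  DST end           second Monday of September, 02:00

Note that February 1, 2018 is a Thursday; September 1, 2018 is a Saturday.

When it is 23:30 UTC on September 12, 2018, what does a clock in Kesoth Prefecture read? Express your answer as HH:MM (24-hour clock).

1 February 2018 is a Thursday, so the first Saturday is February 3 and the third is February 17.
1 September 2018 is a Saturday, so the first Monday is September 3 and the second is September 10.
At the standard offset (UTC−08:00), 23:30 UTC − 8h = 15:30 Kesoth Prefecture standard time.
Daylight saving runs 17 February – 10 September; the standard-time date in Kesoth Prefecture, September 12, 2018, is outside that window, so Kesoth Prefecture is on standard time at UTC−08:00.
23:30 UTC − 8h = 15:30 local.

15:30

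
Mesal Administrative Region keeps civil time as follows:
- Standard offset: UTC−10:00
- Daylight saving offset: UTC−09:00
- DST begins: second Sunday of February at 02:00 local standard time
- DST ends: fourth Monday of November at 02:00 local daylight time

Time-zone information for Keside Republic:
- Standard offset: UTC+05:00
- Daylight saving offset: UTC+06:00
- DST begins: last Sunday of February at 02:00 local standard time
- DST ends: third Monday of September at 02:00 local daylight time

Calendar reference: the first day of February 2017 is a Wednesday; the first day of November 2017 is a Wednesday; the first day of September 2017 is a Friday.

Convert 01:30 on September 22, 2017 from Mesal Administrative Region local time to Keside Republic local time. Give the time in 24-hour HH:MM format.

1 February 2017 is a Wednesday, so the first Sunday is February 5 and the second is February 12.
1 November 2017 is a Wednesday, so the first Monday is November 6 and the fourth is November 27.
September 22, 2017 lies within the daylight-saving period (12 February – 27 November), so Mesal Administrative Region is on daylight time, UTC−09:00.
01:30 Mesal Administrative Region + 9h = 10:30 UTC.
1 February 2017 is a Wednesday, so Sundays fall on 5, 12, 19, 26; the last is February 26.
1 September 2017 is a Friday, so the first Monday is September 4 and the third is September 18.
At the standard offset (UTC+05:00), 10:30 UTC + 5h = 15:30 Keside Republic standard time.
The standard-time date in Keside Republic, September 22, 2017, does not fall between 26 February and 18 September, so daylight saving is not in effect and Keside Republic is at UTC+05:00.
10:30 UTC + 5h = 15:30 Keside Republic.

15:30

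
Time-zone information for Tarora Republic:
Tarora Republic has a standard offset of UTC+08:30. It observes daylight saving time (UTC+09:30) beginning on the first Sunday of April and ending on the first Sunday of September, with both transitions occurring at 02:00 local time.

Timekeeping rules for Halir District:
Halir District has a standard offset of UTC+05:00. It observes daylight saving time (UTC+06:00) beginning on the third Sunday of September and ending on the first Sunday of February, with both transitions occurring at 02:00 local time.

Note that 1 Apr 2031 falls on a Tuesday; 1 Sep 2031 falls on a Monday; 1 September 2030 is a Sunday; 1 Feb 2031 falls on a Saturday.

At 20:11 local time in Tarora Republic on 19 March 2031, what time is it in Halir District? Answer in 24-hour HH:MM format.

16:41

1 April 2031 is a Tuesday, so the first Sunday is April 6.
1 September 2031 is a Monday, so the first Sunday is September 7.
19 March 2031 is outside the daylight-saving period (6 April – 7 September), so Tarora Republic is on standard time, UTC+08:30.
20:11 Tarora Republic − 8h30m = 11:41 UTC.
1 September 2030 is a Sunday, so the first Sunday is September 1 and the third is September 15.
1 February 2031 is a Saturday, so the first Sunday is February 2.
At the standard offset (UTC+05:00), 11:41 UTC + 5h = 16:41 Halir District standard time.
The standard-time date in Halir District, 19 March 2031, is outside the daylight-saving period (15 September 2030 – 2 February 2031), so Halir District is on standard time, UTC+05:00.
11:41 UTC + 5h = 16:41 Halir District.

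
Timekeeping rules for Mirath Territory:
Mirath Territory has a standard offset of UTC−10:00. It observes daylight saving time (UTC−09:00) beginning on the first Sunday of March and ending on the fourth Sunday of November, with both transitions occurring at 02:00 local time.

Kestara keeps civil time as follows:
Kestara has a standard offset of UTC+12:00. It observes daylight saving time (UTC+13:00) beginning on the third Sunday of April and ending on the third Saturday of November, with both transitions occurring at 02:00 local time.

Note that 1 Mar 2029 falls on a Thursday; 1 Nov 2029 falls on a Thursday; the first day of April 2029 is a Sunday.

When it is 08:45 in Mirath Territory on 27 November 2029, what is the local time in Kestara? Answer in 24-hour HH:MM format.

06:45

1 March 2029 is a Thursday, so the first Sunday is March 4.
1 November 2029 is a Thursday, so the first Sunday is November 4 and the fourth is November 25.
Daylight saving runs 4 March – 25 November; 27 November 2029 is outside that window, so Mirath Territory is on standard time at UTC−10:00.
08:45 Mirath Territory + 10h = 18:45 UTC.
1 April 2029 is a Sunday, so the first Sunday is April 1 and the third is April 15.
1 November 2029 is a Thursday, so the first Saturday is November 3 and the third is November 17.
At the standard offset (UTC+12:00), 18:45 UTC + 12h = 06:45 Kestara standard time (rolling into the next day, 28 November 2029).
The standard-time date in Kestara, 28 November 2029, is outside the daylight-saving period (15 April – 17 November), so Kestara is on standard time, UTC+12:00.
18:45 UTC + 12h = 06:45 Kestara (rolling into the next day, 28 November 2029).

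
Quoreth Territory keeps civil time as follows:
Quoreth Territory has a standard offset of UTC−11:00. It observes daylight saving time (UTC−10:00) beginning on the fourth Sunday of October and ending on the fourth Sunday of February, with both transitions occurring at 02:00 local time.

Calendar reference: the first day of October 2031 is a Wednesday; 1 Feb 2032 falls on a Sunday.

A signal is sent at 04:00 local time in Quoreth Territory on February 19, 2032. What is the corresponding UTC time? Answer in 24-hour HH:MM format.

14:00

1 October 2031 is a Wednesday, so the first Sunday is October 5 and the fourth is October 26.
1 February 2032 is a Sunday, so the first Sunday is February 1 and the fourth is February 22.
February 19, 2032 lies within the daylight-saving period (26 October 2031 – 22 February 2032), so Quoreth Territory is on daylight time, UTC−10:00.
04:00 local + 10h = 14:00 UTC.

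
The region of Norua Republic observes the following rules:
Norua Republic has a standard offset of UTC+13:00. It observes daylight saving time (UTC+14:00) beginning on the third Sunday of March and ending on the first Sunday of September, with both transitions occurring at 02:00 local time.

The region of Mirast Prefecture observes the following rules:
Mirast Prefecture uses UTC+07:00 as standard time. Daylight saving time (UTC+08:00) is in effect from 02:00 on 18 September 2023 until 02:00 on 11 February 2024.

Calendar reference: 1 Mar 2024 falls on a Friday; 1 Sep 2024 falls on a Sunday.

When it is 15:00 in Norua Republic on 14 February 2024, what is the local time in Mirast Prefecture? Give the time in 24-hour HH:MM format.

09:00

1 March 2024 is a Friday, so the first Sunday is March 3 and the third is March 17.
1 September 2024 is a Sunday, so the first Sunday is September 1.
Daylight saving runs 17 March – 1 September; 14 February 2024 is outside that window, so Norua Republic is on standard time at UTC+13:00.
15:00 Norua Republic − 13h = 02:00 UTC.
At the standard offset (UTC+07:00), 02:00 UTC + 7h = 09:00 Mirast Prefecture standard time.
The standard-time date in Mirast Prefecture, 14 February 2024, does not fall between 18 September 2023 and 11 February 2024, so daylight saving is not in effect and Mirast Prefecture is at UTC+07:00.
02:00 UTC + 7h = 09:00 Mirast Prefecture.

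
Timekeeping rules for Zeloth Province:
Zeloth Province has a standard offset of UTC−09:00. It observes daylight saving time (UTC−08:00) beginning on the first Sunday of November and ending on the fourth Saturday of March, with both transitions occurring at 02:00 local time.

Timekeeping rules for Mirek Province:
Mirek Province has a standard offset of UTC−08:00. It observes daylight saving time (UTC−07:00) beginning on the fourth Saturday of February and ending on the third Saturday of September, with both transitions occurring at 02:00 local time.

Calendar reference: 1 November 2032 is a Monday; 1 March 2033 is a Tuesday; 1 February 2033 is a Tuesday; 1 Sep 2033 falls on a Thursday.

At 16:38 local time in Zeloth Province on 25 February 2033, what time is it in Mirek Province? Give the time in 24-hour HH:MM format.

1 November 2032 is a Monday, so the first Sunday is November 7.
1 March 2033 is a Tuesday, so the first Saturday is March 5 and the fourth is March 26.
Daylight saving runs 7 November 2032 – 26 March 2033; 25 February 2033 is inside that window, so Zeloth Province is at UTC−08:00.
16:38 Zeloth Province + 8h = 00:38 UTC (rolling into the next day, 26 February 2033).
1 February 2033 is a Tuesday, so the first Saturday is February 5 and the fourth is February 26.
1 September 2033 is a Thursday, so the first Saturday is September 3 and the third is September 17.
At the standard offset (UTC−08:00), 00:38 UTC − 8h = 16:38 Mirek Province standard time (rolling into the previous day, 25 February 2033).
Daylight saving runs 26 February – 17 September; the standard-time date in Mirek Province, 25 February 2033, is outside that window, so Mirek Province is on standard time at UTC−08:00.
00:38 UTC − 8h = 16:38 Mirek Province (rolling into the previous day, 25 February 2033).

16:38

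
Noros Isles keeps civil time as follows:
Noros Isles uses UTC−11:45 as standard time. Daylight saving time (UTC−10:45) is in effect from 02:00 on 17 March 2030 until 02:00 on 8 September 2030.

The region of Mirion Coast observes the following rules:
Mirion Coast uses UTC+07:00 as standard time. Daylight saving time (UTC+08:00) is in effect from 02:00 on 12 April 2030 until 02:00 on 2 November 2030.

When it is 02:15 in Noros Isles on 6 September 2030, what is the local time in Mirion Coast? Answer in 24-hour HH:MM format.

6 September 2030 lies within the daylight-saving period (17 March – 8 September), so Noros Isles is on daylight time, UTC−10:45.
02:15 Noros Isles + 10h45m = 13:00 UTC.
At the standard offset (UTC+07:00), 13:00 UTC + 7h = 20:00 Mirion Coast standard time.
Daylight saving runs 12 April – 2 November; the standard-time date in Mirion Coast, 6 September 2030, is inside that window, so Mirion Coast is at UTC+08:00.
13:00 UTC + 8h = 21:00 Mirion Coast.

21:00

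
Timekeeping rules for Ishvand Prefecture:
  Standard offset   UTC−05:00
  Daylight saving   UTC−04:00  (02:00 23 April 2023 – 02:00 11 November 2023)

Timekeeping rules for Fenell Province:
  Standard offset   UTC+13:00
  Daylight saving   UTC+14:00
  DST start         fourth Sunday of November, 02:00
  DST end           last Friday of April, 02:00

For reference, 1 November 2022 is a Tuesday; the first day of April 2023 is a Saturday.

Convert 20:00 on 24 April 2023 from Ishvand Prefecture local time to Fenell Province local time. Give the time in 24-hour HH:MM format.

14:00

24 April 2023 lies within the daylight-saving period (23 April – 11 November), so Ishvand Prefecture is on daylight time, UTC−04:00.
20:00 Ishvand Prefecture + 4h = 00:00 UTC (rolling into the next day, 25 April 2023).
1 November 2022 is a Tuesday, so the first Sunday is November 6 and the fourth is November 27.
1 April 2023 is a Saturday, so Fridays fall on 7, 14, 21, 28; the last is April 28.
At the standard offset (UTC+13:00), 00:00 UTC + 13h = 13:00 Fenell Province standard time.
The standard-time date in Fenell Province, 25 April 2023, lies within the daylight-saving period (27 November 2022 – 28 April 2023), so Fenell Province is on daylight time, UTC+14:00.
00:00 UTC + 14h = 14:00 Fenell Province.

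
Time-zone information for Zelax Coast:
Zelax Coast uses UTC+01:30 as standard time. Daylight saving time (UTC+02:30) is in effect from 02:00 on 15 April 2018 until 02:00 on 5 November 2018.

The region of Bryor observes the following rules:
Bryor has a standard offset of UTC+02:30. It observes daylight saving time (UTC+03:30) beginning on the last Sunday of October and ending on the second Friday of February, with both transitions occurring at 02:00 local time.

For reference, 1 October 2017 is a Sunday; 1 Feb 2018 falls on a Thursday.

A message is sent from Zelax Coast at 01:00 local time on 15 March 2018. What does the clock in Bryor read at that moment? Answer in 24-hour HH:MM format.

15 March 2018 is outside the daylight-saving period (15 April – 5 November), so Zelax Coast is on standard time, UTC+01:30.
01:00 Zelax Coast − 1h30m = 23:30 UTC (rolling into the previous day, 14 March 2018).
1 October 2017 is a Sunday, so Sundays fall on 1, 8, 15, 22, 29; the last is October 29.
1 February 2018 is a Thursday, so the first Friday is February 2 and the second is February 9.
At the standard offset (UTC+02:30), 23:30 UTC + 2h30m = 02:00 Bryor standard time (rolling into the next day, 15 March 2018).
The standard-time date in Bryor, 15 March 2018, is outside the daylight-saving period (29 October 2017 – 9 February 2018), so Bryor is on standard time, UTC+02:30.
23:30 UTC + 2h30m = 02:00 Bryor (rolling into the next day, 15 March 2018).

02:00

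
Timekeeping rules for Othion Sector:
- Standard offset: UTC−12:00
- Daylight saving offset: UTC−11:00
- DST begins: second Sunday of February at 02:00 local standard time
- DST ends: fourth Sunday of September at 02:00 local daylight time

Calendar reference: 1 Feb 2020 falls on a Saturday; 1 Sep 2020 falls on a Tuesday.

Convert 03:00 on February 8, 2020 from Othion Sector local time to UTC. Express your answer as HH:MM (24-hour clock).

15:00

1 February 2020 is a Saturday, so the first Sunday is February 2 and the second is February 9.
1 September 2020 is a Tuesday, so the first Sunday is September 6 and the fourth is September 27.
February 8, 2020 does not fall between 9 February and 27 September, so daylight saving is not in effect and Othion Sector is at UTC−12:00.
03:00 local + 12h = 15:00 UTC.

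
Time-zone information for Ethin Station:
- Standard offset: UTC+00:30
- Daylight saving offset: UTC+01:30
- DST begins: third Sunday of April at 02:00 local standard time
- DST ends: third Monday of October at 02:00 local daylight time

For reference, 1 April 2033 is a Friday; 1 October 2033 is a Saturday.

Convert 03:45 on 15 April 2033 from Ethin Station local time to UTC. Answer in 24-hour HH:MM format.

03:15

1 April 2033 is a Friday, so the first Sunday is April 3 and the third is April 17.
1 October 2033 is a Saturday, so the first Monday is October 3 and the third is October 17.
Daylight saving runs 17 April – 17 October; 15 April 2033 is outside that window, so Ethin Station is on standard time at UTC+00:30.
03:45 local − 0h30m = 03:15 UTC.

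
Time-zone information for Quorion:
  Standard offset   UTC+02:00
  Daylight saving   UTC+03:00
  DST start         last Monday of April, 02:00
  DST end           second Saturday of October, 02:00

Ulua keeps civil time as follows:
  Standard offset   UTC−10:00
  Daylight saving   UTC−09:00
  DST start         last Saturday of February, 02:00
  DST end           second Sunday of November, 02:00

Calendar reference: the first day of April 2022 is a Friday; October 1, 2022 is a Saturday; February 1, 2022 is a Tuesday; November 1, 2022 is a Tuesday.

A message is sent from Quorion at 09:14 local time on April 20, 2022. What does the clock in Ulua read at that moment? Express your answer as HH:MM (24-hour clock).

22:14

1 April 2022 is a Friday, so Mondays fall on 4, 11, 18, 25; the last is April 25.
1 October 2022 is a Saturday, so the first Saturday is October 1 and the second is October 8.
April 20, 2022 is outside the daylight-saving period (25 April – 8 October), so Quorion is on standard time, UTC+02:00.
09:14 Quorion − 2h = 07:14 UTC.
1 February 2022 is a Tuesday, so Saturdays fall on 5, 12, 19, 26; the last is February 26.
1 November 2022 is a Tuesday, so the first Sunday is November 6 and the second is November 13.
At the standard offset (UTC−10:00), 07:14 UTC − 10h = 21:14 Ulua standard time (rolling into the previous day, 19 April 2022).
Daylight saving runs 26 February – 13 November; the standard-time date in Ulua, April 19, 2022, is inside that window, so Ulua is at UTC−09:00.
07:14 UTC − 9h = 22:14 Ulua (rolling into the previous day, 19 April 2022).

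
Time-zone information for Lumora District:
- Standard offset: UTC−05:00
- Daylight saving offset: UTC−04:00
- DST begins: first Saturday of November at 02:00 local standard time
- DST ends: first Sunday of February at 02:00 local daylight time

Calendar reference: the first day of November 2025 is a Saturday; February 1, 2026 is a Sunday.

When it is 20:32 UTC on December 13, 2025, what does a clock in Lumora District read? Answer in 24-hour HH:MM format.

1 November 2025 is a Saturday, so the first Saturday is November 1.
1 February 2026 is a Sunday, so the first Sunday is February 1.
At the standard offset (UTC−05:00), 20:32 UTC − 5h = 15:32 Lumora District standard time.
The standard-time date in Lumora District, December 13, 2025, lies within the daylight-saving period (1 November 2025 – 1 February 2026), so Lumora District is on daylight time, UTC−04:00.
20:32 UTC − 4h = 16:32 local.

16:32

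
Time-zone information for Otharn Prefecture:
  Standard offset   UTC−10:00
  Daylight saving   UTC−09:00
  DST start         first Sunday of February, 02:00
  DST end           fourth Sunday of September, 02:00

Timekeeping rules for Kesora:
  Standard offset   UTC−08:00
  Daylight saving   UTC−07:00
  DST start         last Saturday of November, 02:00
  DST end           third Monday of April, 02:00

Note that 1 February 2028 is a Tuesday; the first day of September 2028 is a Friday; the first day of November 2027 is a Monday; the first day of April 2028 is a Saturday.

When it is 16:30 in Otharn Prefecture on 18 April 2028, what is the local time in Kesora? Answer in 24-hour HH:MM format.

17:30

1 February 2028 is a Tuesday, so the first Sunday is February 6.
1 September 2028 is a Friday, so the first Sunday is September 3 and the fourth is September 24.
18 April 2028 falls between 6 February and 24 September, so daylight saving is in effect and Otharn Prefecture is at UTC−09:00.
16:30 Otharn Prefecture + 9h = 01:30 UTC (rolling into the next day, 19 April 2028).
1 November 2027 is a Monday, so Saturdays fall on 6, 13, 20, 27; the last is November 27.
1 April 2028 is a Saturday, so the first Monday is April 3 and the third is April 17.
At the standard offset (UTC−08:00), 01:30 UTC − 8h = 17:30 Kesora standard time (rolling into the previous day, 18 April 2028).
The standard-time date in Kesora, 18 April 2028, does not fall between 27 November 2027 and 17 April 2028, so daylight saving is not in effect and Kesora is at UTC−08:00.
01:30 UTC − 8h = 17:30 Kesora (rolling into the previous day, 18 April 2028).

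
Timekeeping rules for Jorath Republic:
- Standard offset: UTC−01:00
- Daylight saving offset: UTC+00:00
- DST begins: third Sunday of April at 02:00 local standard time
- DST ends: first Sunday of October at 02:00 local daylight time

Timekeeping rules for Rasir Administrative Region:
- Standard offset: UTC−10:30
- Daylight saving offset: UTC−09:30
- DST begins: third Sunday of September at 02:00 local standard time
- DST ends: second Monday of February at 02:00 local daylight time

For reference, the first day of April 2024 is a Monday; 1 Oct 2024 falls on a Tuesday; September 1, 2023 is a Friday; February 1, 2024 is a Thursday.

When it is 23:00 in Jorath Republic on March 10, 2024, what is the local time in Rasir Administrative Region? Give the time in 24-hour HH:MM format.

1 April 2024 is a Monday, so the first Sunday is April 7 and the third is April 21.
1 October 2024 is a Tuesday, so the first Sunday is October 6.
March 10, 2024 is outside the daylight-saving period (21 April – 6 October), so Jorath Republic is on standard time, UTC−01:00.
23:00 Jorath Republic + 1h = 00:00 UTC (rolling into the next day, 11 March 2024).
1 September 2023 is a Friday, so the first Sunday is September 3 and the third is September 17.
1 February 2024 is a Thursday, so the first Monday is February 5 and the second is February 12.
At the standard offset (UTC−10:30), 00:00 UTC − 10h30m = 13:30 Rasir Administrative Region standard time (rolling into the previous day, 10 March 2024).
Daylight saving runs 17 September 2023 – 12 February 2024; the standard-time date in Rasir Administrative Region, March 10, 2024, is outside that window, so Rasir Administrative Region is on standard time at UTC−10:30.
00:00 UTC − 10h30m = 13:30 Rasir Administrative Region (rolling into the previous day, 10 March 2024).

13:30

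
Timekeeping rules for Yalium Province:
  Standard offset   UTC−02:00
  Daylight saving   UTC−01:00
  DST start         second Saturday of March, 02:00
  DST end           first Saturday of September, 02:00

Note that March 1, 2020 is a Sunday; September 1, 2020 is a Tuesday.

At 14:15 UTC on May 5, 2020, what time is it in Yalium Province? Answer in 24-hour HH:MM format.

13:15

1 March 2020 is a Sunday, so the first Saturday is March 7 and the second is March 14.
1 September 2020 is a Tuesday, so the first Saturday is September 5.
At the standard offset (UTC−02:00), 14:15 UTC − 2h = 12:15 Yalium Province standard time.
The standard-time date in Yalium Province, May 5, 2020, lies within the daylight-saving period (14 March – 5 September), so Yalium Province is on daylight time, UTC−01:00.
14:15 UTC − 1h = 13:15 local.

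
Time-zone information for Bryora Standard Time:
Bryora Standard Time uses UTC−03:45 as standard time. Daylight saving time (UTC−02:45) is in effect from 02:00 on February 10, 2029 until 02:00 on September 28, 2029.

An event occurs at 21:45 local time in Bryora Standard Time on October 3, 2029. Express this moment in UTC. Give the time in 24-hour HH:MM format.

01:30

October 3, 2029 does not fall between 10 February and 28 September, so daylight saving is not in effect and Bryora Standard Time is at UTC−03:45.
21:45 local + 3h45m = 01:30 UTC (rolling into the next day, 4 October 2029).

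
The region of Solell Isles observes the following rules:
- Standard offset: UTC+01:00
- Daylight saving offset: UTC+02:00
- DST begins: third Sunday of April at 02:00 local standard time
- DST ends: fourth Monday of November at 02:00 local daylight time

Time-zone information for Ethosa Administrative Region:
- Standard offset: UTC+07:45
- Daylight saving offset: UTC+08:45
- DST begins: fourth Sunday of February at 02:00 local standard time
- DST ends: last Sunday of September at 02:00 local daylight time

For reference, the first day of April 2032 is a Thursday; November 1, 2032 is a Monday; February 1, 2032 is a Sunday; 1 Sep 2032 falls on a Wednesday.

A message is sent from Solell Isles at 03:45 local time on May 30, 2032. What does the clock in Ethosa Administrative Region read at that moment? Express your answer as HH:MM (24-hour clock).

10:30

1 April 2032 is a Thursday, so the first Sunday is April 4 and the third is April 18.
1 November 2032 is a Monday, so the first Monday is November 1 and the fourth is November 22.
May 30, 2032 falls between 18 April and 22 November, so daylight saving is in effect and Solell Isles is at UTC+02:00.
03:45 Solell Isles − 2h = 01:45 UTC.
1 February 2032 is a Sunday, so the first Sunday is February 1 and the fourth is February 22.
1 September 2032 is a Wednesday, so Sundays fall on 5, 12, 19, 26; the last is September 26.
At the standard offset (UTC+07:45), 01:45 UTC + 7h45m = 09:30 Ethosa Administrative Region standard time.
Daylight saving runs 22 February – 26 September; the standard-time date in Ethosa Administrative Region, May 30, 2032, is inside that window, so Ethosa Administrative Region is at UTC+08:45.
01:45 UTC + 8h45m = 10:30 Ethosa Administrative Region.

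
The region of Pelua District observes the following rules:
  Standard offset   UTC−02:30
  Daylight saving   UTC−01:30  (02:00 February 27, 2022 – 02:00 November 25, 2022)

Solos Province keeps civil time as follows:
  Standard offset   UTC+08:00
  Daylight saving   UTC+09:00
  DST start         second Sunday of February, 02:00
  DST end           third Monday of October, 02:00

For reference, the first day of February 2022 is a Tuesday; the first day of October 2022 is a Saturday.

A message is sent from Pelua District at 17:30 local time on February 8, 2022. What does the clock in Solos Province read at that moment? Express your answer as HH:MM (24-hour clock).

February 8, 2022 is outside the daylight-saving period (27 February – 25 November), so Pelua District is on standard time, UTC−02:30.
17:30 Pelua District + 2h30m = 20:00 UTC.
1 February 2022 is a Tuesday, so the first Sunday is February 6 and the second is February 13.
1 October 2022 is a Saturday, so the first Monday is October 3 and the third is October 17.
At the standard offset (UTC+08:00), 20:00 UTC + 8h = 04:00 Solos Province standard time (rolling into the next day, 9 February 2022).
The standard-time date in Solos Province, February 9, 2022, does not fall between 13 February and 17 October, so daylight saving is not in effect and Solos Province is at UTC+08:00.
20:00 UTC + 8h = 04:00 Solos Province (rolling into the next day, 9 February 2022).

04:00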